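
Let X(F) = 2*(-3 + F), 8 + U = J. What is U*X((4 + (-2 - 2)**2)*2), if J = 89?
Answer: 5994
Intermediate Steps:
U = 81 (U = -8 + 89 = 81)
X(F) = -6 + 2*F
U*X((4 + (-2 - 2)**2)*2) = 81*(-6 + 2*((4 + (-2 - 2)**2)*2)) = 81*(-6 + 2*((4 + (-4)**2)*2)) = 81*(-6 + 2*((4 + 16)*2)) = 81*(-6 + 2*(20*2)) = 81*(-6 + 2*40) = 81*(-6 + 80) = 81*74 = 5994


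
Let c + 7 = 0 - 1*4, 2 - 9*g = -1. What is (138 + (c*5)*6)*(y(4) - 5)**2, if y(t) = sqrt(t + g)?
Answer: -5632 + 640*sqrt(39) ≈ -1635.2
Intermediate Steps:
g = 1/3 (g = 2/9 - 1/9*(-1) = 2/9 + 1/9 = 1/3 ≈ 0.33333)
y(t) = sqrt(1/3 + t) (y(t) = sqrt(t + 1/3) = sqrt(1/3 + t))
c = -11 (c = -7 + (0 - 1*4) = -7 + (0 - 4) = -7 - 4 = -11)
(138 + (c*5)*6)*(y(4) - 5)**2 = (138 - 11*5*6)*(sqrt(3 + 9*4)/3 - 5)**2 = (138 - 55*6)*(sqrt(3 + 36)/3 - 5)**2 = (138 - 330)*(sqrt(39)/3 - 5)**2 = -192*(-5 + sqrt(39)/3)**2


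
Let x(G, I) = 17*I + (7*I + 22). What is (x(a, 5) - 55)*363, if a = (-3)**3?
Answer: 31581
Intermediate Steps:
a = -27
x(G, I) = 22 + 24*I (x(G, I) = 17*I + (22 + 7*I) = 22 + 24*I)
(x(a, 5) - 55)*363 = ((22 + 24*5) - 55)*363 = ((22 + 120) - 55)*363 = (142 - 55)*363 = 87*363 = 31581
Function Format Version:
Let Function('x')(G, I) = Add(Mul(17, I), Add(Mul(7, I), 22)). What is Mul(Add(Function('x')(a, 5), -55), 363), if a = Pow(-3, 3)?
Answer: 31581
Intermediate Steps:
a = -27
Function('x')(G, I) = Add(22, Mul(24, I)) (Function('x')(G, I) = Add(Mul(17, I), Add(22, Mul(7, I))) = Add(22, Mul(24, I)))
Mul(Add(Function('x')(a, 5), -55), 363) = Mul(Add(Add(22, Mul(24, 5)), -55), 363) = Mul(Add(Add(22, 120), -55), 363) = Mul(Add(142, -55), 363) = Mul(87, 363) = 31581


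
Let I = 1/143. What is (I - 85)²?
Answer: 147719716/20449 ≈ 7223.8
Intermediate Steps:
I = 1/143 ≈ 0.0069930
(I - 85)² = (1/143 - 85)² = (-12154/143)² = 147719716/20449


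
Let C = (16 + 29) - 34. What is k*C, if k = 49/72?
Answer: 539/72 ≈ 7.4861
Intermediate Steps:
C = 11 (C = 45 - 34 = 11)
k = 49/72 (k = 49*(1/72) = 49/72 ≈ 0.68056)
k*C = (49/72)*11 = 539/72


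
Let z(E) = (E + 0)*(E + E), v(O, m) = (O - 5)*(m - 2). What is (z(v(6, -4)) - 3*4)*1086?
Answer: 65160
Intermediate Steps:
v(O, m) = (-5 + O)*(-2 + m)
z(E) = 2*E² (z(E) = E*(2*E) = 2*E²)
(z(v(6, -4)) - 3*4)*1086 = (2*(10 - 5*(-4) - 2*6 + 6*(-4))² - 3*4)*1086 = (2*(10 + 20 - 12 - 24)² - 1*12)*1086 = (2*(-6)² - 12)*1086 = (2*36 - 12)*1086 = (72 - 12)*1086 = 60*1086 = 65160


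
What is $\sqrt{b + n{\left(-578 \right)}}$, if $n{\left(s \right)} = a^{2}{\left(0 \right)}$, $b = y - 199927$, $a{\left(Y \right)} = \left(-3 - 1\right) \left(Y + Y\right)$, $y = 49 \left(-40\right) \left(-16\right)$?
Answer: $i \sqrt{168567} \approx 410.57 i$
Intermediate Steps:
$y = 31360$ ($y = \left(-1960\right) \left(-16\right) = 31360$)
$a{\left(Y \right)} = - 8 Y$ ($a{\left(Y \right)} = - 4 \cdot 2 Y = - 8 Y$)
$b = -168567$ ($b = 31360 - 199927 = -168567$)
$n{\left(s \right)} = 0$ ($n{\left(s \right)} = \left(\left(-8\right) 0\right)^{2} = 0^{2} = 0$)
$\sqrt{b + n{\left(-578 \right)}} = \sqrt{-168567 + 0} = \sqrt{-168567} = i \sqrt{168567}$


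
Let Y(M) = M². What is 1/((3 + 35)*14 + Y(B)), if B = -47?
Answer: 1/2741 ≈ 0.00036483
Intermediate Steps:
1/((3 + 35)*14 + Y(B)) = 1/((3 + 35)*14 + (-47)²) = 1/(38*14 + 2209) = 1/(532 + 2209) = 1/2741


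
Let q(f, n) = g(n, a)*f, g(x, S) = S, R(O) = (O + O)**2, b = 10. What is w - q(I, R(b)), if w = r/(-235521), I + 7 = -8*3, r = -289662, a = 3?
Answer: 7397705/78507 ≈ 94.230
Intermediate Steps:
R(O) = 4*O**2 (R(O) = (2*O)**2 = 4*O**2)
I = -31 (I = -7 - 8*3 = -7 - 24 = -31)
q(f, n) = 3*f
w = 96554/78507 (w = -289662/(-235521) = -289662*(-1/235521) = 96554/78507 ≈ 1.2299)
w - q(I, R(b)) = 96554/78507 - 3*(-31) = 96554/78507 - 1*(-93) = 96554/78507 + 93 = 7397705/78507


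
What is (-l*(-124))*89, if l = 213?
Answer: 2350668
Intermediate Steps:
(-l*(-124))*89 = (-1*213*(-124))*89 = -213*(-124)*89 = 26412*89 = 2350668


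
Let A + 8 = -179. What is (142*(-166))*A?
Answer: 4407964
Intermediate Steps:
A = -187 (A = -8 - 179 = -187)
(142*(-166))*A = (142*(-166))*(-187) = -23572*(-187) = 4407964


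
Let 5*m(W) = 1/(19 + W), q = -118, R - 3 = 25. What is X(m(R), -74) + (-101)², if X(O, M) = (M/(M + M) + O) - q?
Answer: 4850167/470 ≈ 10320.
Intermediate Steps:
R = 28 (R = 3 + 25 = 28)
m(W) = 1/(5*(19 + W))
X(O, M) = 237/2 + O (X(O, M) = (M/(M + M) + O) - 1*(-118) = (M/((2*M)) + O) + 118 = ((1/(2*M))*M + O) + 118 = (½ + O) + 118 = 237/2 + O)
X(m(R), -74) + (-101)² = (237/2 + 1/(5*(19 + 28))) + (-101)² = (237/2 + (⅕)/47) + 10201 = (237/2 + (⅕)*(1/47)) + 10201 = (237/2 + 1/235) + 10201 = 55697/470 + 10201 = 4850167/470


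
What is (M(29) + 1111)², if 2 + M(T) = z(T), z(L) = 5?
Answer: 1240996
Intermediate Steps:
M(T) = 3 (M(T) = -2 + 5 = 3)
(M(29) + 1111)² = (3 + 1111)² = 1114² = 1240996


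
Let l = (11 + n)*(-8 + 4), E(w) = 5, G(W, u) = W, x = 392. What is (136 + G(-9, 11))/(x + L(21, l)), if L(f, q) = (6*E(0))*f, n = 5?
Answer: 127/1022 ≈ 0.12427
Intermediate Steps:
l = -64 (l = (11 + 5)*(-8 + 4) = 16*(-4) = -64)
L(f, q) = 30*f (L(f, q) = (6*5)*f = 30*f)
(136 + G(-9, 11))/(x + L(21, l)) = (136 - 9)/(392 + 30*21) = 127/(392 + 630) = 127/1022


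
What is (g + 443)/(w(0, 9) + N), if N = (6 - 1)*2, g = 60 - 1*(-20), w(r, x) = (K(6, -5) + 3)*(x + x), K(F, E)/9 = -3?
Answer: -523/422 ≈ -1.2393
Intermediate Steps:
K(F, E) = -27 (K(F, E) = 9*(-3) = -27)
w(r, x) = -48*x (w(r, x) = (-27 + 3)*(x + x) = -48*x)
g = 80 (g = 60 + 20 = 80)
N = 10 (N = 5*2 = 10)
(g + 443)/(w(0, 9) + N) = (80 + 443)/(-48*9 + 10) = 523/(-432 + 10) = 523/(-422) = 523*(-1/422) = -523/422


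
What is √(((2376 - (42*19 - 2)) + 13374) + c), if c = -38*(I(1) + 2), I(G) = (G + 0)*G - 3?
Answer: √14954 ≈ 122.29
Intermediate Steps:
I(G) = -3 + G² (I(G) = G*G - 3 = G² - 3 = -3 + G²)
c = 0 (c = -38*((-3 + 1²) + 2) = -38*((-3 + 1) + 2) = -38*(-2 + 2) = -38*0 = 0)
√(((2376 - (42*19 - 2)) + 13374) + c) = √(((2376 - (42*19 - 2)) + 13374) + 0) = √(((2376 - (798 - 2)) + 13374) + 0) = √(((2376 - 1*796) + 13374) + 0) = √(((2376 - 796) + 13374) + 0) = √((1580 + 13374) + 0) = √(14954 + 0) = √14954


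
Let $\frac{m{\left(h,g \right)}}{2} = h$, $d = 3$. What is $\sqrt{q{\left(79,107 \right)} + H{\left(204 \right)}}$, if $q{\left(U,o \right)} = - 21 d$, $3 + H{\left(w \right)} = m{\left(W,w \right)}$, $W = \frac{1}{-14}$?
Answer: $\frac{i \sqrt{3241}}{7} \approx 8.1328 i$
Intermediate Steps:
$W = - \frac{1}{14} \approx -0.071429$
$m{\left(h,g \right)} = 2 h$
$H{\left(w \right)} = - \frac{22}{7}$ ($H{\left(w \right)} = -3 + 2 \left(- \frac{1}{14}\right) = -3 - \frac{1}{7} = - \frac{22}{7}$)
$q{\left(U,o \right)} = -63$ ($q{\left(U,o \right)} = \left(-21\right) 3 = -63$)
$\sqrt{q{\left(79,107 \right)} + H{\left(204 \right)}} = \sqrt{-63 - \frac{22}{7}} = \sqrt{- \frac{463}{7}} = \frac{i \sqrt{3241}}{7}$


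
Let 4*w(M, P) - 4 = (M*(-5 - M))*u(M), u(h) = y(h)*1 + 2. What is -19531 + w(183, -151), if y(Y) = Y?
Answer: -1610715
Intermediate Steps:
u(h) = 2 + h (u(h) = h*1 + 2 = h + 2 = 2 + h)
w(M, P) = 1 + M*(-5 - M)*(2 + M)/4 (w(M, P) = 1 + ((M*(-5 - M))*(2 + M))/4 = 1 + (M*(-5 - M)*(2 + M))/4 = 1 + M*(-5 - M)*(2 + M)/4)
-19531 + w(183, -151) = -19531 + (1 - 7/4*183² - 5/2*183 - ¼*183³) = -19531 + (1 - 7/4*33489 - 915/2 - ¼*6128487) = -19531 + (1 - 234423/4 - 915/2 - 6128487/4) = -19531 - 1591184 = -1610715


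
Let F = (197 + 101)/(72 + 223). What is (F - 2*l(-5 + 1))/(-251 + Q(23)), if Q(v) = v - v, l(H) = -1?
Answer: -888/74045 ≈ -0.011993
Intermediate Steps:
Q(v) = 0
F = 298/295 ≈ 1.0102
(F - 2*l(-5 + 1))/(-251 + Q(23)) = (298/295 - 2*(-1))/(-251 + 0) = (298/295 + 2)/(-251) = (888/295)*(-1/251) = -888/74045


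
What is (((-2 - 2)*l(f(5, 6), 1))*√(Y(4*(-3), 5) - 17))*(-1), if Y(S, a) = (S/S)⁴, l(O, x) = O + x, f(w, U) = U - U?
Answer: 16*I ≈ 16.0*I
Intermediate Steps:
f(w, U) = 0
Y(S, a) = 1 (Y(S, a) = 1⁴ = 1)
(((-2 - 2)*l(f(5, 6), 1))*√(Y(4*(-3), 5) - 17))*(-1) = (((-2 - 2)*(0 + 1))*√(1 - 17))*(-1) = ((-4*1)*√(-16))*(-1) = -16*I*(-1) = 16*I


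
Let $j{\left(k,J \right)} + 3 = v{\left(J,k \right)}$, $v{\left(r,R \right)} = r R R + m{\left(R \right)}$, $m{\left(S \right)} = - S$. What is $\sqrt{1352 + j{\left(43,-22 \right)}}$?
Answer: $2 i \sqrt{9843} \approx 198.42 i$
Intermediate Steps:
$v{\left(r,R \right)} = - R + r R^{2}$ ($v{\left(r,R \right)} = r R R - R = R r R - R = r R^{2} - R = - R + r R^{2}$)
$j{\left(k,J \right)} = -3 + k \left(-1 + J k\right)$ ($j{\left(k,J \right)} = -3 + k \left(-1 + k J\right) = -3 + k \left(-1 + J k\right)$)
$\sqrt{1352 + j{\left(43,-22 \right)}} = \sqrt{1352 - \left(46 + 40678\right)} = \sqrt{1352 - 40724} = \sqrt{-39372} = 2 i \sqrt{9843}$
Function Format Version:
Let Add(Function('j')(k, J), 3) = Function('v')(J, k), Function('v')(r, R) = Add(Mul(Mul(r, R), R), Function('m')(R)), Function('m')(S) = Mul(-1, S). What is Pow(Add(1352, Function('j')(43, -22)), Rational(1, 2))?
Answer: Mul(2, I, Pow(9843, Rational(1, 2))) ≈ Mul(198.42, I)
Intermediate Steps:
Function('v')(r, R) = Add(Mul(-1, R), Mul(r, Pow(R, 2))) (Function('v')(r, R) = Add(Mul(Mul(r, R), R), Mul(-1, R)) = Add(Mul(Mul(R, r), R), Mul(-1, R)) = Add(Mul(r, Pow(R, 2)), Mul(-1, R)) = Add(Mul(-1, R), Mul(r, Pow(R, 2))))
Function('j')(k, J) = Add(-3, Mul(k, Add(-1, Mul(J, k)))) (Function('j')(k, J) = Add(-3, Mul(k, Add(-1, Mul(k, J)))) = Add(-3, Mul(k, Add(-1, Mul(J, k)))))
Pow(Add(1352, Function('j')(43, -22)), Rational(1, 2)) = Pow(Add(1352, Add(-3, Mul(-1, 43), Mul(-22, Pow(43, 2)))), Rational(1, 2)) = Pow(Add(1352, Add(-3, -43, Mul(-22, 1849))), Rational(1, 2)) = Pow(Add(1352, Add(-3, -43, -40678)), Rational(1, 2)) = Pow(Add(1352, -40724), Rational(1, 2)) = Pow(-39372, Rational(1, 2)) = Mul(2, I, Pow(9843, Rational(1, 2)))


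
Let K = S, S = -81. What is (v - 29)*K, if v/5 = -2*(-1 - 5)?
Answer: -2511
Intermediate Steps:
K = -81
v = 60 (v = 5*(-2*(-1 - 5)) = 5*(-2*(-6)) = 5*12 = 60)
(v - 29)*K = (60 - 29)*(-81) = 31*(-81) = -2511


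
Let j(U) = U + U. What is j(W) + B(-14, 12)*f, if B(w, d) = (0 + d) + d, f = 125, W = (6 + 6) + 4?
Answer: 3032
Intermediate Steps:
W = 16 (W = 12 + 4 = 16)
B(w, d) = 2*d (B(w, d) = d + d = 2*d)
j(U) = 2*U
j(W) + B(-14, 12)*f = 2*16 + (2*12)*125 = 32 + 24*125 = 32 + 3000 = 3032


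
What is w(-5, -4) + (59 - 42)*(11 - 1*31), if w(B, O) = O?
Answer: -344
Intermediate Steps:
w(-5, -4) + (59 - 42)*(11 - 1*31) = -4 + (59 - 42)*(11 - 1*31) = -4 + 17*(11 - 31) = -4 + 17*(-20) = -4 - 340 = -344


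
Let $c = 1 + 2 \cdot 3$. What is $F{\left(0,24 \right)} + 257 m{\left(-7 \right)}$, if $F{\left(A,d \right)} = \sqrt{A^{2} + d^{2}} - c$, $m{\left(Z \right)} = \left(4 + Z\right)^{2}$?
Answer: $2330$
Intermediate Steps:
$c = 7$ ($c = 1 + 6 = 7$)
$F{\left(A,d \right)} = -7 + \sqrt{A^{2} + d^{2}}$ ($F{\left(A,d \right)} = \sqrt{A^{2} + d^{2}} - 7 = -7 + \sqrt{A^{2} + d^{2}}$)
$F{\left(0,24 \right)} + 257 m{\left(-7 \right)} = \left(-7 + \sqrt{0^{2} + 24^{2}}\right) + 257 \left(4 - 7\right)^{2} = \left(-7 + \sqrt{0 + 576}\right) + 257 \left(-3\right)^{2} = \left(-7 + \sqrt{576}\right) + 257 \cdot 9 = \left(-7 + 24\right) + 2313 = 17 + 2313 = 2330$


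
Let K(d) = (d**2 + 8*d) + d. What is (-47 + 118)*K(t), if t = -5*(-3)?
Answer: 25560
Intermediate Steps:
t = 15
K(d) = d**2 + 9*d
(-47 + 118)*K(t) = (-47 + 118)*(15*(9 + 15)) = 71*(15*24) = 71*360 = 25560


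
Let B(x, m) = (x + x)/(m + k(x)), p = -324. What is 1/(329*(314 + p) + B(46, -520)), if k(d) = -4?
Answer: -131/431013 ≈ -0.00030394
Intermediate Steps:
B(x, m) = 2*x/(-4 + m) (B(x, m) = (x + x)/(m - 4) = (2*x)/(-4 + m) = 2*x/(-4 + m))
1/(329*(314 + p) + B(46, -520)) = 1/(329*(314 - 324) + 2*46/(-4 - 520)) = 1/(329*(-10) + 2*46/(-524)) = 1/(-3290 + 2*46*(-1/524)) = 1/(-3290 - 23/131) = 1/(-431013/131) = -131/431013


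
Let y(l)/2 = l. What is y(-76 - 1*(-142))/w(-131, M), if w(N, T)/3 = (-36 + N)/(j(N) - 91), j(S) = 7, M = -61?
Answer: 3696/167 ≈ 22.132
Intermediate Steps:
y(l) = 2*l
w(N, T) = 9/7 - N/28 (w(N, T) = 3*((-36 + N)/(7 - 91)) = 3*((-36 + N)/(-84)) = 3*((-36 + N)*(-1/84)) = 3*(3/7 - N/84) = 9/7 - N/28)
y(-76 - 1*(-142))/w(-131, M) = (2*(-76 - 1*(-142)))/(9/7 - 1/28*(-131)) = (2*(-76 + 142))/(9/7 + 131/28) = (2*66)/(167/28) = 132*(28/167) = 3696/167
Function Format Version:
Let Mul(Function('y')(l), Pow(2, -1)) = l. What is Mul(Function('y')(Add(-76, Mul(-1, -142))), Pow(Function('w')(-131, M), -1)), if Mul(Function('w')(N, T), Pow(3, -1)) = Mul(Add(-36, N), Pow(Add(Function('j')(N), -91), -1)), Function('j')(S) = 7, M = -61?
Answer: Rational(3696, 167) ≈ 22.132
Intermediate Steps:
Function('y')(l) = Mul(2, l)
Function('w')(N, T) = Add(Rational(9, 7), Mul(Rational(-1, 28), N)) (Function('w')(N, T) = Mul(3, Mul(Add(-36, N), Pow(Add(7, -91), -1))) = Mul(3, Mul(Add(-36, N), Pow(-84, -1))) = Mul(3, Mul(Add(-36, N), Rational(-1, 84))) = Mul(3, Add(Rational(3, 7), Mul(Rational(-1, 84), N))) = Add(Rational(9, 7), Mul(Rational(-1, 28), N)))
Mul(Function('y')(Add(-76, Mul(-1, -142))), Pow(Function('w')(-131, M), -1)) = Mul(Mul(2, Add(-76, Mul(-1, -142))), Pow(Add(Rational(9, 7), Mul(Rational(-1, 28), -131)), -1)) = Mul(Mul(2, Add(-76, 142)), Pow(Add(Rational(9, 7), Rational(131, 28)), -1)) = Mul(Mul(2, 66), Pow(Rational(167, 28), -1)) = Mul(132, Rational(28, 167)) = Rational(3696, 167)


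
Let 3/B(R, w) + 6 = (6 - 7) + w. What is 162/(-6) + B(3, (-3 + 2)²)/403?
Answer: -21763/806 ≈ -27.001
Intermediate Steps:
B(R, w) = 3/(-7 + w) (B(R, w) = 3/(-6 + ((6 - 7) + w)) = 3/(-6 + (-1 + w)) = 3/(-7 + w))
162/(-6) + B(3, (-3 + 2)²)/403 = 162/(-6) + (3/(-7 + (-3 + 2)²))/403 = 162*(-⅙) + (3/(-7 + (-1)²))*(1/403) = -27 + (3/(-7 + 1))*(1/403) = -27 + (3/(-6))*(1/403) = -27 + (3*(-⅙))*(1/403) = -27 - ½*1/403 = -27 - 1/806 = -21763/806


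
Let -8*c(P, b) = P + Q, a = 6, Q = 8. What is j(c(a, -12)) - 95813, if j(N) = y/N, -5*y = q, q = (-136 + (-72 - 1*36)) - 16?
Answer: -670899/7 ≈ -95843.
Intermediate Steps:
c(P, b) = -1 - P/8 (c(P, b) = -(P + 8)/8 = -(8 + P)/8 = -1 - P/8)
q = -260 (q = (-136 + (-72 - 36)) - 16 = (-136 - 108) - 16 = -244 - 16 = -260)
y = 52 (y = -1/5*(-260) = 52)
j(N) = 52/N
j(c(a, -12)) - 95813 = 52/(-1 - 1/8*6) - 95813 = 52/(-1 - 3/4) - 95813 = 52/(-7/4) - 95813 = 52*(-4/7) - 95813 = -208/7 - 95813 = -670899/7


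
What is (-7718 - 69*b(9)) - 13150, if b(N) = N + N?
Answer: -22110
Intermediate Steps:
b(N) = 2*N
(-7718 - 69*b(9)) - 13150 = (-7718 - 138*9) - 13150 = (-7718 - 69*18) - 13150 = (-7718 - 1242) - 13150 = -8960 - 13150 = -22110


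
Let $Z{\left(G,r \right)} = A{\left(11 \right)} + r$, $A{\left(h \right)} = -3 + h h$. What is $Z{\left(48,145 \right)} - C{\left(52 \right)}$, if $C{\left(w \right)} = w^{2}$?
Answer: $-2441$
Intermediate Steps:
$A{\left(h \right)} = -3 + h^{2}$
$Z{\left(G,r \right)} = 118 + r$ ($Z{\left(G,r \right)} = \left(-3 + 11^{2}\right) + r = \left(-3 + 121\right) + r = 118 + r$)
$Z{\left(48,145 \right)} - C{\left(52 \right)} = \left(118 + 145\right) - 52^{2} = 263 - 2704 = -2441$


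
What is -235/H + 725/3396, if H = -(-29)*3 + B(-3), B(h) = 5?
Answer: -45710/19527 ≈ -2.3409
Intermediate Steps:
H = 92 (H = -(-29)*3 + 5 = -29*(-3) + 5 = 87 + 5 = 92)
-235/H + 725/3396 = -235/92 + 725/3396 = -45710/19527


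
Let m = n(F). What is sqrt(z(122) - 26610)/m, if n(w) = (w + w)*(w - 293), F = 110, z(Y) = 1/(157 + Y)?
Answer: -I*sqrt(230149859)/3744180 ≈ -0.0040518*I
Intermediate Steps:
n(w) = 2*w*(-293 + w) (n(w) = (2*w)*(-293 + w) = 2*w*(-293 + w))
m = -40260 (m = 2*110*(-293 + 110) = 2*110*(-183) = -40260)
sqrt(z(122) - 26610)/m = sqrt(1/(157 + 122) - 26610)/(-40260) = sqrt(1/279 - 26610)*(-1/40260) = sqrt(-7424189/279)*(-1/40260) = (I*sqrt(230149859)/93)*(-1/40260) = -I*sqrt(230149859)/3744180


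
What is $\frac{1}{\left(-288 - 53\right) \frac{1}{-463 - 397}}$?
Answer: $\frac{860}{341} \approx 2.522$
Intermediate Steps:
$\frac{1}{\left(-288 - 53\right) \frac{1}{-463 - 397}} = \frac{1}{\left(-341\right) \frac{1}{-860}} = \frac{1}{\left(-341\right) \left(- \frac{1}{860}\right)} = \frac{1}{\frac{341}{860}} = \frac{860}{341}$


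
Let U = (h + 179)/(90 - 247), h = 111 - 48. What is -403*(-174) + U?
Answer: 11008912/157 ≈ 70121.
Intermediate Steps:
h = 63
U = -242/157 (U = (63 + 179)/(90 - 247) = 242/(-157) = 242*(-1/157) = -242/157 ≈ -1.5414)
-403*(-174) + U = -403*(-174) - 242/157 = 70122 - 242/157 = 11008912/157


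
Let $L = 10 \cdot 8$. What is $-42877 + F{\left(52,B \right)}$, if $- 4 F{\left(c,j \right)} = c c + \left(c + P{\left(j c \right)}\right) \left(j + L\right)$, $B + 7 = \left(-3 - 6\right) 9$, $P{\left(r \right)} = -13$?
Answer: $-43475$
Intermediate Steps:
$B = -88$ ($B = -7 + \left(-3 - 6\right) 9 = -7 - 81 = -88$)
$L = 80$
$F{\left(c,j \right)} = - \frac{c^{2}}{4} - \frac{\left(-13 + c\right) \left(80 + j\right)}{4}$ ($F{\left(c,j \right)} = - \frac{c c + \left(c - 13\right) \left(j + 80\right)}{4} = - \frac{c^{2} + \left(-13 + c\right) \left(80 + j\right)}{4} = - \frac{c^{2}}{4} - \frac{\left(-13 + c\right) \left(80 + j\right)}{4}$)
$-42877 + F{\left(52,B \right)} = -42877 - \left(1066 - 1144 + 676\right) = -42877 - 598 = -43475$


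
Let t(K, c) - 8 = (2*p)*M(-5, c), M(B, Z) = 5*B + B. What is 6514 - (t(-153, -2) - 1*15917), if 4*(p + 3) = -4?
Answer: 22183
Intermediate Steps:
M(B, Z) = 6*B
p = -4 (p = -3 + (¼)*(-4) = -3 - 1 = -4)
t(K, c) = 248 (t(K, c) = 8 + (2*(-4))*(6*(-5)) = 8 - 8*(-30) = 8 + 240 = 248)
6514 - (t(-153, -2) - 1*15917) = 6514 - (248 - 1*15917) = 6514 - (248 - 15917) = 6514 - 1*(-15669) = 6514 + 15669 = 22183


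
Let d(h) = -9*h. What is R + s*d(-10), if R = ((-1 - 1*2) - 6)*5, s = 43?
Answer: 3825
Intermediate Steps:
R = -45 (R = ((-1 - 2) - 6)*5 = (-3 - 6)*5 = -9*5 = -45)
R + s*d(-10) = -45 + 43*(-9*(-10)) = -45 + 43*90 = -45 + 3870 = 3825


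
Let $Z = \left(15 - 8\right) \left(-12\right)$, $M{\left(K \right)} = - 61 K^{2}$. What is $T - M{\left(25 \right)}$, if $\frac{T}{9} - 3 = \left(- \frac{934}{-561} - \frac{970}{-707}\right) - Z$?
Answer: $\frac{5147601296}{132209} \approx 38935.0$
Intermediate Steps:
$Z = -84$ ($Z = 7 \left(-12\right) = -84$)
$T = \frac{107133171}{132209}$ ($T = 27 + 9 \left(\left(- \frac{934}{-561} - \frac{970}{-707}\right) - -84\right) = 27 + 9 \left(\left(\left(-934\right) \left(- \frac{1}{561}\right) - - \frac{970}{707}\right) + 84\right) = 27 + 9 \left(\left(\frac{934}{561} + \frac{970}{707}\right) + 84\right) = 27 + 9 \left(\frac{1204508}{396627} + 84\right) = 27 + 9 \cdot \frac{34521176}{396627} = 27 + \frac{103563528}{132209} = \frac{107133171}{132209} \approx 810.33$)
$T - M{\left(25 \right)} = \frac{107133171}{132209} - - 61 \cdot 25^{2} = \frac{107133171}{132209} - \left(-61\right) 625 = \frac{107133171}{132209} - -38125 = \frac{107133171}{132209} + 38125 = \frac{5147601296}{132209}$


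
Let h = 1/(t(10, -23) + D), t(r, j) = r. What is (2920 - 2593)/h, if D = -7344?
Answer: -2398218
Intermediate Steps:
h = -1/7334 (h = 1/(10 - 7344) = 1/(-7334) = -1/7334 ≈ -0.00013635)
(2920 - 2593)/h = (2920 - 2593)/(-1/7334) = 327*(-7334) = -2398218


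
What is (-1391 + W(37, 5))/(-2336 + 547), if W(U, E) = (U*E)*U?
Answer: -5454/1789 ≈ -3.0486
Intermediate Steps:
W(U, E) = E*U² (W(U, E) = (E*U)*U = E*U²)
(-1391 + W(37, 5))/(-2336 + 547) = (-1391 + 5*37²)/(-2336 + 547) = (-1391 + 5*1369)/(-1789) = (-1391 + 6845)*(-1/1789) = 5454*(-1/1789) = -5454/1789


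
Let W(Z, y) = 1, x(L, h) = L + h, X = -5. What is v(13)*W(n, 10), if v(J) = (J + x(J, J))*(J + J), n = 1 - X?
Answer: 1014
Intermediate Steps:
n = 6 (n = 1 - 1*(-5) = 1 + 5 = 6)
v(J) = 6*J² (v(J) = (J + (J + J))*(J + J) = (J + 2*J)*(2*J) = (3*J)*(2*J) = 6*J²)
v(13)*W(n, 10) = (6*13²)*1 = (6*169)*1 = 1014*1 = 1014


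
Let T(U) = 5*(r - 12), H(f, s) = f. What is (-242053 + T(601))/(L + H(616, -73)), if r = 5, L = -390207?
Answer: 242088/389591 ≈ 0.62139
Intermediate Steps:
T(U) = -35 (T(U) = 5*(5 - 12) = 5*(-7) = -35)
(-242053 + T(601))/(L + H(616, -73)) = (-242053 - 35)/(-390207 + 616) = -242088/(-389591) = -242088*(-1/389591) = 242088/389591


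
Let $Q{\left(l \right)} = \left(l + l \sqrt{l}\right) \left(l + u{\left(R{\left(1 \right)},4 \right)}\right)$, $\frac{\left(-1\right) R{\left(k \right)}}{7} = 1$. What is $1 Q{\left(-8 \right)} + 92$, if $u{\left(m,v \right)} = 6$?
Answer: $108 + 32 i \sqrt{2} \approx 108.0 + 45.255 i$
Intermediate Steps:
$R{\left(k \right)} = -7$ ($R{\left(k \right)} = \left(-7\right) 1 = -7$)
$Q{\left(l \right)} = \left(6 + l\right) \left(l + l^{\frac{3}{2}}\right)$ ($Q{\left(l \right)} = \left(l + l \sqrt{l}\right) \left(l + 6\right) = \left(l + l^{\frac{3}{2}}\right) \left(6 + l\right) = \left(6 + l\right) \left(l + l^{\frac{3}{2}}\right)$)
$1 Q{\left(-8 \right)} + 92 = 1 \left(\left(-8\right)^{2} + \left(-8\right)^{\frac{5}{2}} + 6 \left(-8\right) + 6 \left(-8\right)^{\frac{3}{2}}\right) + 92 = 1 \left(64 + 128 i \sqrt{2} - 48 + 6 \left(- 16 i \sqrt{2}\right)\right) + 92 = 1 \left(64 + 128 i \sqrt{2} - 48 - 96 i \sqrt{2}\right) + 92 = 1 \left(16 + 32 i \sqrt{2}\right) + 92 = \left(16 + 32 i \sqrt{2}\right) + 92 = 108 + 32 i \sqrt{2}$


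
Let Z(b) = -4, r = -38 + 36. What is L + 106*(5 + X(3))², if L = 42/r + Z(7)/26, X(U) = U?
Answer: 87917/13 ≈ 6762.8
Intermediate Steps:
r = -2
L = -275/13 (L = 42/(-2) - 4/26 = 42*(-½) - 4*1/26 = -21 - 2/13 = -275/13 ≈ -21.154)
L + 106*(5 + X(3))² = -275/13 + 106*(5 + 3)² = -275/13 + 106*8² = -275/13 + 106*64 = -275/13 + 6784 = 87917/13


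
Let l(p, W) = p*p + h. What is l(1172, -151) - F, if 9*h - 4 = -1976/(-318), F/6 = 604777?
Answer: -3227014994/1431 ≈ -2.2551e+6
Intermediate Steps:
F = 3628662 (F = 6*604777 = 3628662)
h = 1624/1431 (h = 4/9 + (-1976/(-318))/9 = 4/9 + (-1976*(-1/318))/9 = 4/9 + (⅑)*(988/159) = 4/9 + 988/1431 = 1624/1431 ≈ 1.1349)
l(p, W) = 1624/1431 + p² (l(p, W) = p*p + 1624/1431 = p² + 1624/1431 = 1624/1431 + p²)
l(1172, -151) - F = (1624/1431 + 1172²) - 1*3628662 = (1624/1431 + 1373584) - 3628662 = 1965600328/1431 - 3628662 = -3227014994/1431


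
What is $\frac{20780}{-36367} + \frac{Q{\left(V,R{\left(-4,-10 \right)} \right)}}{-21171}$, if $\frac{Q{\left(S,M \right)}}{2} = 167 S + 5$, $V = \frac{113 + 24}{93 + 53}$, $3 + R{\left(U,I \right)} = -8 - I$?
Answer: $- \frac{32973725243}{56204580261} \approx -0.58667$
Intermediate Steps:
$R{\left(U,I \right)} = -11 - I$ ($R{\left(U,I \right)} = -3 - \left(8 + I\right) = -11 - I$)
$V = \frac{137}{146} \approx 0.93836$
$Q{\left(S,M \right)} = 10 + 334 S$ ($Q{\left(S,M \right)} = 2 \left(167 S + 5\right) = 2 \left(5 + 167 S\right) = 10 + 334 S$)
$\frac{20780}{-36367} + \frac{Q{\left(V,R{\left(-4,-10 \right)} \right)}}{-21171} = \frac{20780}{-36367} + \frac{10 + 334 \cdot \frac{137}{146}}{-21171} = 20780 \left(- \frac{1}{36367}\right) + \left(10 + \frac{22879}{73}\right) \left(- \frac{1}{21171}\right) = - \frac{20780}{36367} + \frac{23609}{73} \left(- \frac{1}{21171}\right) = - \frac{20780}{36367} - \frac{23609}{1545483} = - \frac{32973725243}{56204580261}$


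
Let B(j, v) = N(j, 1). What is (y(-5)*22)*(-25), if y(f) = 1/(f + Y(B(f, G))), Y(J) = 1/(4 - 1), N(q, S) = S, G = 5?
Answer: 825/7 ≈ 117.86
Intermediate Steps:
B(j, v) = 1
Y(J) = ⅓ (Y(J) = 1/3 = ⅓)
y(f) = 1/(⅓ + f) (y(f) = 1/(f + ⅓) = 1/(⅓ + f))
(y(-5)*22)*(-25) = ((3/(1 + 3*(-5)))*22)*(-25) = ((3/(1 - 15))*22)*(-25) = ((3/(-14))*22)*(-25) = ((3*(-1/14))*22)*(-25) = -3/14*22*(-25) = -33/7*(-25) = 825/7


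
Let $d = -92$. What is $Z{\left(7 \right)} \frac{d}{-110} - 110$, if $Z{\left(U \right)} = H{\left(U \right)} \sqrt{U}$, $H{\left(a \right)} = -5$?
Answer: $-110 - \frac{46 \sqrt{7}}{11} \approx -121.06$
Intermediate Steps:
$Z{\left(U \right)} = - 5 \sqrt{U}$
$Z{\left(7 \right)} \frac{d}{-110} - 110 = - 5 \sqrt{7} \left(- \frac{92}{-110}\right) - 110 = - 5 \sqrt{7} \left(\left(-92\right) \left(- \frac{1}{110}\right)\right) - 110 = - 5 \sqrt{7} \cdot \frac{46}{55} - 110 = - \frac{46 \sqrt{7}}{11} - 110 = -110 - \frac{46 \sqrt{7}}{11}$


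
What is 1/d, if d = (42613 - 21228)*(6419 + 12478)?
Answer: 1/404112345 ≈ 2.4746e-9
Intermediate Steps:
d = 404112345 (d = 21385*18897 = 404112345)
1/d = 1/404112345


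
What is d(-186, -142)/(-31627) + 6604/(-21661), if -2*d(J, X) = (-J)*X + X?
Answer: -496457805/685072447 ≈ -0.72468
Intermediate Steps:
d(J, X) = -X/2 + J*X/2 (d(J, X) = -((-J)*X + X)/2 = -(-J*X + X)/2 = -(X - J*X)/2 = -X/2 + J*X/2)
d(-186, -142)/(-31627) + 6604/(-21661) = ((1/2)*(-142)*(-1 - 186))/(-31627) + 6604/(-21661) = ((1/2)*(-142)*(-187))*(-1/31627) + 6604*(-1/21661) = 13277*(-1/31627) - 6604/21661 = -13277/31627 - 6604/21661 = -496457805/685072447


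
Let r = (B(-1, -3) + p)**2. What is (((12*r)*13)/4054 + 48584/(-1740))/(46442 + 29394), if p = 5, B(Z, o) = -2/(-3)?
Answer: -5882603/16717003455 ≈ -0.00035189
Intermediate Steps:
B(Z, o) = 2/3 (B(Z, o) = -2*(-1/3) = 2/3)
r = 289/9 (r = (2/3 + 5)**2 = (17/3)**2 = 289/9 ≈ 32.111)
(((12*r)*13)/4054 + 48584/(-1740))/(46442 + 29394) = (((12*(289/9))*13)/4054 + 48584/(-1740))/(46442 + 29394) = (((1156/3)*13)*(1/4054) + 48584*(-1/1740))/75836 = ((15028/3)*(1/4054) - 12146/435)*(1/75836) = (7514/6081 - 12146/435)*(1/75836) = -23530412/881745*1/75836 = -5882603/16717003455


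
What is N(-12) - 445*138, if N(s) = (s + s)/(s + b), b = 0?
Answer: -61408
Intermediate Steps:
N(s) = 2 (N(s) = (s + s)/(s + 0) = (2*s)/s = 2)
N(-12) - 445*138 = 2 - 445*138 = 2 - 61410 = -61408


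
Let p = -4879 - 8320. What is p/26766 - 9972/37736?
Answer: -47811751/63127611 ≈ -0.75738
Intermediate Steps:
p = -13199
p/26766 - 9972/37736 = -13199/26766 - 9972/37736 = -13199*1/26766 - 9972*1/37736 = -13199/26766 - 2493/9434 = -47811751/63127611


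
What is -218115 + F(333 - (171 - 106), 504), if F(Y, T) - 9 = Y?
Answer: -217838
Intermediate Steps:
F(Y, T) = 9 + Y
-218115 + F(333 - (171 - 106), 504) = -218115 + (9 + (333 - (171 - 106))) = -218115 + (9 + (333 - 1*65)) = -218115 + (9 + (333 - 65)) = -218115 + (9 + 268) = -218115 + 277 = -217838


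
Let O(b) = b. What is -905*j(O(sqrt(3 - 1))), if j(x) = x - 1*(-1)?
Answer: -905 - 905*sqrt(2) ≈ -2184.9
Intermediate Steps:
j(x) = 1 + x (j(x) = x + 1 = 1 + x)
-905*j(O(sqrt(3 - 1))) = -905*(1 + sqrt(3 - 1)) = -905*(1 + sqrt(2)) = -905 - 905*sqrt(2)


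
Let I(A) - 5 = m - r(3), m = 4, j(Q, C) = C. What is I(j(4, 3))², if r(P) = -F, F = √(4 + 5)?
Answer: 144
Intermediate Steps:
F = 3 (F = √9 = 3)
r(P) = -3 (r(P) = -1*3 = -3)
I(A) = 12 (I(A) = 5 + (4 - 1*(-3)) = 5 + (4 + 3) = 5 + 7 = 12)
I(j(4, 3))² = 12² = 144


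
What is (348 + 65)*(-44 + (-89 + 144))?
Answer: 4543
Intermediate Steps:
(348 + 65)*(-44 + (-89 + 144)) = 413*(-44 + 55) = 413*11 = 4543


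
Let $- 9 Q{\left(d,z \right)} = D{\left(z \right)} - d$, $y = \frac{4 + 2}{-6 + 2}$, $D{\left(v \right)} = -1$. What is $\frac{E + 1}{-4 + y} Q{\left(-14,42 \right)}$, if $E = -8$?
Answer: $- \frac{182}{99} \approx -1.8384$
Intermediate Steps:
$y = - \frac{3}{2}$ ($y = \frac{6}{-4} = 6 \left(- \frac{1}{4}\right) = - \frac{3}{2} \approx -1.5$)
$Q{\left(d,z \right)} = \frac{1}{9} + \frac{d}{9}$ ($Q{\left(d,z \right)} = - \frac{-1 - d}{9} = \frac{1}{9} + \frac{d}{9}$)
$\frac{E + 1}{-4 + y} Q{\left(-14,42 \right)} = \frac{-8 + 1}{-4 - \frac{3}{2}} \left(\frac{1}{9} + \frac{1}{9} \left(-14\right)\right) = - \frac{7}{- \frac{11}{2}} \left(\frac{1}{9} - \frac{14}{9}\right) = \left(-7\right) \left(- \frac{2}{11}\right) \left(- \frac{13}{9}\right) = \frac{14}{11} \left(- \frac{13}{9}\right) = - \frac{182}{99}$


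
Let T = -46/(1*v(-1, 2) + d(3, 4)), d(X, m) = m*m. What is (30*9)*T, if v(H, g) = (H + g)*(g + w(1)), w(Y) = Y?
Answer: -12420/19 ≈ -653.68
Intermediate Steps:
v(H, g) = (1 + g)*(H + g) (v(H, g) = (H + g)*(g + 1) = (H + g)*(1 + g) = (1 + g)*(H + g))
d(X, m) = m²
T = -46/19 (T = -46/(1*(-1 + 2 + 2² - 1*2) + 4²) = -46/(1*(-1 + 2 + 4 - 2) + 16) = -46/(1*3 + 16) = -46/(3 + 16) = -46/19 ≈ -2.4211)
(30*9)*T = (30*9)*(-46/19) = 270*(-46/19) = -12420/19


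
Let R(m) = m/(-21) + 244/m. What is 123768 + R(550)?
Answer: 714611512/5775 ≈ 1.2374e+5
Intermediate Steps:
R(m) = 244/m - m/21 (R(m) = m*(-1/21) + 244/m = -m/21 + 244/m = 244/m - m/21)
123768 + R(550) = 123768 + (244/550 - 1/21*550) = 123768 + (244*(1/550) - 550/21) = 123768 + (122/275 - 550/21) = 123768 - 148688/5775 = 714611512/5775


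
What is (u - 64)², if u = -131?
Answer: 38025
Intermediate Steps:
(u - 64)² = (-131 - 64)² = (-195)² = 38025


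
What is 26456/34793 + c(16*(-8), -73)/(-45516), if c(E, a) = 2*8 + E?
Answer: 302017028/395909547 ≈ 0.76284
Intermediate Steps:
c(E, a) = 16 + E
26456/34793 + c(16*(-8), -73)/(-45516) = 26456/34793 + (16 + 16*(-8))/(-45516) = 26456*(1/34793) + (16 - 128)*(-1/45516) = 26456/34793 - 112*(-1/45516) = 26456/34793 + 28/11379 = 302017028/395909547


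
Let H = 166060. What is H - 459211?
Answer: -293151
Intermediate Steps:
H - 459211 = 166060 - 459211 = -293151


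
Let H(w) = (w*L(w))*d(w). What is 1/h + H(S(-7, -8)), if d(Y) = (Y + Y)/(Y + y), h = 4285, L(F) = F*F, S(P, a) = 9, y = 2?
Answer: 56227781/47135 ≈ 1192.9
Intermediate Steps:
L(F) = F**2
d(Y) = 2*Y/(2 + Y) (d(Y) = (Y + Y)/(Y + 2) = (2*Y)/(2 + Y) = 2*Y/(2 + Y))
H(w) = 2*w**4/(2 + w) (H(w) = (w*w**2)*(2*w/(2 + w)) = w**3*(2*w/(2 + w)) = 2*w**4/(2 + w))
1/h + H(S(-7, -8)) = 1/4285 + 2*9**4/(2 + 9) = 1/4285 + 2*6561/11 = 1/4285 + 2*6561*(1/11) = 1/4285 + 13122/11 = 56227781/47135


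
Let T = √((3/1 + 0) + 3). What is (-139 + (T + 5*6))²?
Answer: (109 - √6)² ≈ 11353.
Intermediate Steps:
T = √6 (T = √((1*3 + 0) + 3) = √((3 + 0) + 3) = √(3 + 3) = √6 ≈ 2.4495)
(-139 + (T + 5*6))² = (-139 + (√6 + 5*6))² = (-139 + (√6 + 30))² = (-139 + (30 + √6))² = (-109 + √6)²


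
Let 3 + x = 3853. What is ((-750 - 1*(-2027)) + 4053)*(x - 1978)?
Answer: 9977760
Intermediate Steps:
x = 3850 (x = -3 + 3853 = 3850)
((-750 - 1*(-2027)) + 4053)*(x - 1978) = ((-750 - 1*(-2027)) + 4053)*(3850 - 1978) = ((-750 + 2027) + 4053)*1872 = (1277 + 4053)*1872 = 5330*1872 = 9977760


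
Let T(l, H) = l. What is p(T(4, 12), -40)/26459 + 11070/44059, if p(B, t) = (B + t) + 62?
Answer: 294046664/1165757081 ≈ 0.25224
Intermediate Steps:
p(B, t) = 62 + B + t
p(T(4, 12), -40)/26459 + 11070/44059 = (62 + 4 - 40)/26459 + 11070/44059 = 26*(1/26459) + 11070*(1/44059) = 26/26459 + 11070/44059 = 294046664/1165757081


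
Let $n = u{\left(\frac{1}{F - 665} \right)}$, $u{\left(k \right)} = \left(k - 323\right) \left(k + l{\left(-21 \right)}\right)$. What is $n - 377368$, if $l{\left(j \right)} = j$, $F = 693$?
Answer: $- \frac{290548271}{784} \approx -3.706 \cdot 10^{5}$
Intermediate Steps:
$u{\left(k \right)} = \left(-323 + k\right) \left(-21 + k\right)$ ($u{\left(k \right)} = \left(k - 323\right) \left(k - 21\right) = \left(-323 + k\right) \left(-21 + k\right)$)
$n = \frac{5308241}{784}$ ($n = 6783 + \left(\frac{1}{693 - 665}\right)^{2} - \frac{344}{693 - 665} = 6783 + \left(\frac{1}{28}\right)^{2} - \frac{344}{28} = 6783 + \left(\frac{1}{28}\right)^{2} - \frac{86}{7} = 6783 + \frac{1}{784} - \frac{86}{7} = \frac{5308241}{784} \approx 6770.7$)
$n - 377368 = \frac{5308241}{784} - 377368 = - \frac{290548271}{784}$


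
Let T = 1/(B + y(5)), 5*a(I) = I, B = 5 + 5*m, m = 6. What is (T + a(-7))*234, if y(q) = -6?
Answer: -46332/145 ≈ -319.53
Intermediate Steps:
B = 35 (B = 5 + 5*6 = 5 + 30 = 35)
a(I) = I/5
T = 1/29 (T = 1/(35 - 6) = 1/29 ≈ 0.034483)
(T + a(-7))*234 = (1/29 + (⅕)*(-7))*234 = (1/29 - 7/5)*234 = -198/145*234 = -46332/145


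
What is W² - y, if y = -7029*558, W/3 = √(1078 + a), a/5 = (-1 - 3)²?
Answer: 3932604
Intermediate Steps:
a = 80 (a = 5*(-1 - 3)² = 5*(-4)² = 5*16 = 80)
W = 3*√1158 (W = 3*√(1078 + 80) = 3*√1158 ≈ 102.09)
y = -3922182
W² - y = (3*√1158)² - 1*(-3922182) = 10422 + 3922182 = 3932604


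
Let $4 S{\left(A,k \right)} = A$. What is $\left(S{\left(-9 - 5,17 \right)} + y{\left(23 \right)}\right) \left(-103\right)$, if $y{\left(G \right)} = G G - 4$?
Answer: $- \frac{107429}{2} \approx -53715.0$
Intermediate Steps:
$y{\left(G \right)} = -4 + G^{2}$ ($y{\left(G \right)} = G^{2} - 4 = -4 + G^{2}$)
$S{\left(A,k \right)} = \frac{A}{4}$
$\left(S{\left(-9 - 5,17 \right)} + y{\left(23 \right)}\right) \left(-103\right) = \left(\frac{-9 - 5}{4} - \left(4 - 23^{2}\right)\right) \left(-103\right) = \left(\frac{-9 - 5}{4} + \left(-4 + 529\right)\right) \left(-103\right) = \left(\frac{1}{4} \left(-14\right) + 525\right) \left(-103\right) = \left(- \frac{7}{2} + 525\right) \left(-103\right) = \frac{1043}{2} \left(-103\right) = - \frac{107429}{2}$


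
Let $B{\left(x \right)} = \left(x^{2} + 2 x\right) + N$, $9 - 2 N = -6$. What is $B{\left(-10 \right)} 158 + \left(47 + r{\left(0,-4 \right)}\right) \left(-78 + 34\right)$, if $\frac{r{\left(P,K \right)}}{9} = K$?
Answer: $13341$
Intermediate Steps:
$N = \frac{15}{2}$ ($N = \frac{9}{2} - -3 = \frac{9}{2} + 3 = \frac{15}{2} \approx 7.5$)
$r{\left(P,K \right)} = 9 K$
$B{\left(x \right)} = \frac{15}{2} + x^{2} + 2 x$ ($B{\left(x \right)} = \left(x^{2} + 2 x\right) + \frac{15}{2} = \frac{15}{2} + x^{2} + 2 x$)
$B{\left(-10 \right)} 158 + \left(47 + r{\left(0,-4 \right)}\right) \left(-78 + 34\right) = \left(\frac{15}{2} + \left(-10\right)^{2} + 2 \left(-10\right)\right) 158 + \left(47 + 9 \left(-4\right)\right) \left(-78 + 34\right) = \left(\frac{15}{2} + 100 - 20\right) 158 + \left(47 - 36\right) \left(-44\right) = \frac{175}{2} \cdot 158 + 11 \left(-44\right) = 13825 - 484 = 13341$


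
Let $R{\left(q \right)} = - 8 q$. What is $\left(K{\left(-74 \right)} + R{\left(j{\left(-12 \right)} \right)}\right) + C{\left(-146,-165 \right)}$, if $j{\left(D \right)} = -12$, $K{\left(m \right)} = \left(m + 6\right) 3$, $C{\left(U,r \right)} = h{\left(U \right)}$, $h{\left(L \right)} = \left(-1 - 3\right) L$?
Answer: $476$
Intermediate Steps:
$h{\left(L \right)} = - 4 L$
$C{\left(U,r \right)} = - 4 U$
$K{\left(m \right)} = 18 + 3 m$ ($K{\left(m \right)} = \left(6 + m\right) 3 = 18 + 3 m$)
$\left(K{\left(-74 \right)} + R{\left(j{\left(-12 \right)} \right)}\right) + C{\left(-146,-165 \right)} = \left(\left(18 + 3 \left(-74\right)\right) - -96\right) - -584 = \left(\left(18 - 222\right) + 96\right) + 584 = \left(-204 + 96\right) + 584 = -108 + 584 = 476$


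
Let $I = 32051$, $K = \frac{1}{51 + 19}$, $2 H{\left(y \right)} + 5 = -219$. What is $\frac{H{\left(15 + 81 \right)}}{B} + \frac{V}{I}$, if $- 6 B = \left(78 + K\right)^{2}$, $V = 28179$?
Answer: $\frac{945906352059}{955841620571} \approx 0.98961$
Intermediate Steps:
$H{\left(y \right)} = -112$ ($H{\left(y \right)} = - \frac{5}{2} + \frac{1}{2} \left(-219\right) = - \frac{5}{2} - \frac{219}{2} = -112$)
$K = \frac{1}{70} \approx 0.014286$
$B = - \frac{29822521}{29400}$ ($B = - \frac{\left(78 + \frac{1}{70}\right)^{2}}{6} = - \frac{\left(\frac{5461}{70}\right)^{2}}{6} = \left(- \frac{1}{6}\right) \frac{29822521}{4900} = - \frac{29822521}{29400} \approx -1014.4$)
$\frac{H{\left(15 + 81 \right)}}{B} + \frac{V}{I} = - \frac{112}{- \frac{29822521}{29400}} + \frac{28179}{32051} = \left(-112\right) \left(- \frac{29400}{29822521}\right) + 28179 \cdot \frac{1}{32051} = \frac{3292800}{29822521} + \frac{28179}{32051} = \frac{945906352059}{955841620571}$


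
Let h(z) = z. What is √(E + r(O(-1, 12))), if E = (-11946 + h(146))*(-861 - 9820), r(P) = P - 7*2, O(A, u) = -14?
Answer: 2*√31508943 ≈ 11227.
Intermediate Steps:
r(P) = -14 + P (r(P) = P - 14 = -14 + P)
E = 126035800 (E = (-11946 + 146)*(-861 - 9820) = -11800*(-10681) = 126035800)
√(E + r(O(-1, 12))) = √(126035800 + (-14 - 14)) = √(126035800 - 28) = √126035772 = 2*√31508943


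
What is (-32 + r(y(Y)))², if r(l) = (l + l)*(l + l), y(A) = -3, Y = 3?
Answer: 16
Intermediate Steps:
r(l) = 4*l² (r(l) = (2*l)*(2*l) = 4*l²)
(-32 + r(y(Y)))² = (-32 + 4*(-3)²)² = (-32 + 4*9)² = (-32 + 36)² = 4² = 16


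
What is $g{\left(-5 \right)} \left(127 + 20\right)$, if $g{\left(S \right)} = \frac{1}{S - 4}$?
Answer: $- \frac{49}{3} \approx -16.333$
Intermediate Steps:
$g{\left(S \right)} = \frac{1}{-4 + S}$
$g{\left(-5 \right)} \left(127 + 20\right) = \frac{127 + 20}{-4 - 5} = \frac{1}{-9} \cdot 147 = \left(- \frac{1}{9}\right) 147 = - \frac{49}{3}$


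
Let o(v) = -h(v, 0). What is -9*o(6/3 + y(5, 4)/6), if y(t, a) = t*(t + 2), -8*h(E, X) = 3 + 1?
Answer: -9/2 ≈ -4.5000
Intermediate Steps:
h(E, X) = -½ (h(E, X) = -(3 + 1)/8 = -⅛*4 = -½)
y(t, a) = t*(2 + t)
o(v) = ½ (o(v) = -1*(-½) = ½)
-9*o(6/3 + y(5, 4)/6) = -9*½ = -9/2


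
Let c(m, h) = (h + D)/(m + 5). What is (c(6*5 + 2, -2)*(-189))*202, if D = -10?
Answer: 458136/37 ≈ 12382.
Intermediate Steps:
c(m, h) = (-10 + h)/(5 + m) (c(m, h) = (h - 10)/(m + 5) = (-10 + h)/(5 + m))
(c(6*5 + 2, -2)*(-189))*202 = (((-10 - 2)/(5 + (6*5 + 2)))*(-189))*202 = ((-12/(5 + (30 + 2)))*(-189))*202 = ((-12/(5 + 32))*(-189))*202 = ((-12/37)*(-189))*202 = (((1/37)*(-12))*(-189))*202 = -12/37*(-189)*202 = (2268/37)*202 = 458136/37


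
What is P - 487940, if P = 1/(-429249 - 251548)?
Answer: -332188088181/680797 ≈ -4.8794e+5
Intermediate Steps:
P = -1/680797 (P = 1/(-680797) = -1/680797 ≈ -1.4689e-6)
P - 487940 = -1/680797 - 487940 = -332188088181/680797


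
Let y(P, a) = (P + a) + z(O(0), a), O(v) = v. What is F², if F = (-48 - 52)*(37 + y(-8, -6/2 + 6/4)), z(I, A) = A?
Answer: 6760000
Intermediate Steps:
y(P, a) = P + 2*a (y(P, a) = (P + a) + a = P + 2*a)
F = -2600 (F = (-48 - 52)*(37 + (-8 + 2*(-6/2 + 6/4))) = -100*(37 + (-8 + 2*(-6*½ + 6*(¼)))) = -100*(37 + (-8 + 2*(-3 + 3/2))) = -100*(37 + (-8 + 2*(-3/2))) = -100*(37 + (-8 - 3)) = -100*(37 - 11) = -100*26 = -2600)
F² = (-2600)² = 6760000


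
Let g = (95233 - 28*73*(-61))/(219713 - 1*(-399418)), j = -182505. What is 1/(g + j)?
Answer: -619131/112994283238 ≈ -5.4793e-6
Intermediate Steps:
g = 219917/619131 (g = (95233 - 2044*(-61))/(219713 + 399418) = (95233 + 124684)/619131 = 219917*(1/619131) = 219917/619131 ≈ 0.35520)
1/(g + j) = 1/(219917/619131 - 182505) = 1/(-112994283238/619131) = -619131/112994283238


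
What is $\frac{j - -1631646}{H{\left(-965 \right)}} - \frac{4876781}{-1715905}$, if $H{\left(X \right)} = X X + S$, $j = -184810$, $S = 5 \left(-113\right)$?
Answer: $\frac{351062906602}{79846207365} \approx 4.3967$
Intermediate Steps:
$S = -565$
$H{\left(X \right)} = -565 + X^{2}$ ($H{\left(X \right)} = X X - 565 = X^{2} - 565 = -565 + X^{2}$)
$\frac{j - -1631646}{H{\left(-965 \right)}} - \frac{4876781}{-1715905} = \frac{-184810 - -1631646}{-565 + \left(-965\right)^{2}} - \frac{4876781}{-1715905} = \frac{-184810 + 1631646}{-565 + 931225} - - \frac{4876781}{1715905} = \frac{1446836}{930660} + \frac{4876781}{1715905} = 1446836 \cdot \frac{1}{930660} + \frac{4876781}{1715905} = \frac{361709}{232665} + \frac{4876781}{1715905} = \frac{351062906602}{79846207365}$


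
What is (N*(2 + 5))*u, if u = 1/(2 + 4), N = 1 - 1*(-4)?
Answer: 35/6 ≈ 5.8333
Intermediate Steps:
N = 5 (N = 1 + 4 = 5)
u = 1/6 ≈ 0.16667
(N*(2 + 5))*u = (5*(2 + 5))*(1/6) = (5*7)*(1/6) = 35*(1/6) = 35/6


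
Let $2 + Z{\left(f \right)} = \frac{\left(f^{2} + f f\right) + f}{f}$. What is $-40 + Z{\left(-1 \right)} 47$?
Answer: $-181$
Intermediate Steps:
$Z{\left(f \right)} = -2 + \frac{f + 2 f^{2}}{f}$ ($Z{\left(f \right)} = -2 + \frac{\left(f^{2} + f f\right) + f}{f} = -2 + \frac{\left(f^{2} + f^{2}\right) + f}{f} = -2 + \frac{2 f^{2} + f}{f} = -2 + \frac{f + 2 f^{2}}{f}$)
$-40 + Z{\left(-1 \right)} 47 = -40 + \left(-1 + 2 \left(-1\right)\right) 47 = -40 + \left(-1 - 2\right) 47 = -40 - 141 = -181$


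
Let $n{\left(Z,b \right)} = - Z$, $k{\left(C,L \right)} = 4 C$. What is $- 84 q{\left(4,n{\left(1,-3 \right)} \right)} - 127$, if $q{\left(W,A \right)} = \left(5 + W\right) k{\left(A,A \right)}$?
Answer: $2897$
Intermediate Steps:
$q{\left(W,A \right)} = 4 A \left(5 + W\right)$ ($q{\left(W,A \right)} = \left(5 + W\right) 4 A = 4 A \left(5 + W\right)$)
$- 84 q{\left(4,n{\left(1,-3 \right)} \right)} - 127 = - 84 \cdot 4 \left(\left(-1\right) 1\right) \left(5 + 4\right) - 127 = - 84 \cdot 4 \left(-1\right) 9 - 127 = \left(-84\right) \left(-36\right) - 127 = 3024 - 127 = 2897$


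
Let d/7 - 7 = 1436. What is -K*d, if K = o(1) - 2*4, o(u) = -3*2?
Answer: 141414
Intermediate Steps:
o(u) = -6
d = 10101 (d = 49 + 7*1436 = 49 + 10052 = 10101)
K = -14 (K = -6 - 2*4 = -6 - 8 = -14)
-K*d = -(-14)*10101 = -1*(-141414) = 141414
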